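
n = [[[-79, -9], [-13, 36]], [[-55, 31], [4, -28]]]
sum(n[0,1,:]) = 23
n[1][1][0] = 4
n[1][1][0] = 4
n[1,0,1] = 31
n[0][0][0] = -79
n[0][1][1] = 36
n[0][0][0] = -79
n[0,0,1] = -9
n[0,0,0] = -79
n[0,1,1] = 36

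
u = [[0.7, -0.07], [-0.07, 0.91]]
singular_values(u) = [0.93, 0.68]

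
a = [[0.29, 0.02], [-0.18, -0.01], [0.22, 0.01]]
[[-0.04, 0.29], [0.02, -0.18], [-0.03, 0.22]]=a@[[-0.19, 0.98], [0.98, 0.19]]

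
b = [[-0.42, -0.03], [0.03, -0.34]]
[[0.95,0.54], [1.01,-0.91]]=b@[[-2.04,-1.46], [-3.15,2.54]]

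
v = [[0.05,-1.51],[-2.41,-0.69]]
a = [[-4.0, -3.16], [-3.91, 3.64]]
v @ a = [[5.70, -5.65], [12.34, 5.1]]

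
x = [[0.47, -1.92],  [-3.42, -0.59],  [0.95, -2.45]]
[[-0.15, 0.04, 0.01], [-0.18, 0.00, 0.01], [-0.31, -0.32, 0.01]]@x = [[-0.20,0.24],[-0.08,0.32],[0.96,0.76]]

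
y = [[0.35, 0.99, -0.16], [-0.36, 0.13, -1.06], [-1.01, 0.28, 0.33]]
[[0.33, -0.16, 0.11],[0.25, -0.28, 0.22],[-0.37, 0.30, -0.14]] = y @ [[0.31, -0.20, 0.08], [0.17, -0.04, 0.05], [-0.32, 0.33, -0.23]]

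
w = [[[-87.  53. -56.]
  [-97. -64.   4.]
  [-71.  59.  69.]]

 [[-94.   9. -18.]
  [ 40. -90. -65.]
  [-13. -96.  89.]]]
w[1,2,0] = -13.0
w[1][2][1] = -96.0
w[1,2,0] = -13.0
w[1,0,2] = -18.0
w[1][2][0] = -13.0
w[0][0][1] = 53.0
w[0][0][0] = -87.0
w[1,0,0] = -94.0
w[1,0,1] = 9.0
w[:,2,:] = [[-71.0, 59.0, 69.0], [-13.0, -96.0, 89.0]]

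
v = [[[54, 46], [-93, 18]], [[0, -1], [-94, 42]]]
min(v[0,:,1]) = 18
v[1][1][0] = -94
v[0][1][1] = 18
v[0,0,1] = 46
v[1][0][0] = 0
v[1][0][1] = -1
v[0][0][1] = 46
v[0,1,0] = -93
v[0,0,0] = 54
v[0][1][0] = -93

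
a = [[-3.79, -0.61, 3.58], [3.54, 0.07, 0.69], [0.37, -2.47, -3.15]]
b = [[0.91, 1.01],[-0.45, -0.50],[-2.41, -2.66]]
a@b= [[-11.80,  -13.05], [1.53,  1.7], [9.04,  9.99]]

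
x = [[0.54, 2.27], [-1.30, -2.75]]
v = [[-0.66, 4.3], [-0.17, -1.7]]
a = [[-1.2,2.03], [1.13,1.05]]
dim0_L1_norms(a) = [2.33, 3.08]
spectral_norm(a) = 2.40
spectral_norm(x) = 3.81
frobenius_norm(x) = 3.83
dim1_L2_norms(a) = [2.36, 1.54]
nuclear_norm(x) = 4.20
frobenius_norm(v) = 4.67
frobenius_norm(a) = 2.82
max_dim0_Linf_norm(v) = 4.3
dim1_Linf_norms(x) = [2.27, 2.75]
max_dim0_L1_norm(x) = 5.02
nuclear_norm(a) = 3.88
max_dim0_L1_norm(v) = 6.0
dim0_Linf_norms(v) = [0.66, 4.3]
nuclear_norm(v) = 5.05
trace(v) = -2.36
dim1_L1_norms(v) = [4.96, 1.87]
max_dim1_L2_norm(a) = 2.36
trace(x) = -2.21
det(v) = 1.85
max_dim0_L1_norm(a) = 3.08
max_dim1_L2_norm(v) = 4.35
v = x + a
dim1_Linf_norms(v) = [4.3, 1.7]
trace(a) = -0.15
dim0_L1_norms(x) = [1.84, 5.02]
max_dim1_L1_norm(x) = 4.05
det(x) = 1.47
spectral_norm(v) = 4.66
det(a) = -3.55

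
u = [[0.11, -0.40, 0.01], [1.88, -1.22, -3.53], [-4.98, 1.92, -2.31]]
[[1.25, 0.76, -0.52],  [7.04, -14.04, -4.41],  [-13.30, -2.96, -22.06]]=u @ [[1.72, -2.04, 4.19], [-2.66, -2.37, 2.52], [-0.16, 3.71, 2.61]]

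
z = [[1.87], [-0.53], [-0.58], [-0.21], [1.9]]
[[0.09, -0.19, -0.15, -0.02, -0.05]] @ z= [[0.27]]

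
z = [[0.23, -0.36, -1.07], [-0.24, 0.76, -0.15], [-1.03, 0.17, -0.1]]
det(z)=-0.853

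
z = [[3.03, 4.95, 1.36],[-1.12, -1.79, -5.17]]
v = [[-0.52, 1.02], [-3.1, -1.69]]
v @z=[[-2.72, -4.40, -5.98], [-7.50, -12.32, 4.52]]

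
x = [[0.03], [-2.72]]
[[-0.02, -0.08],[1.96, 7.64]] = x @ [[-0.72, -2.81]]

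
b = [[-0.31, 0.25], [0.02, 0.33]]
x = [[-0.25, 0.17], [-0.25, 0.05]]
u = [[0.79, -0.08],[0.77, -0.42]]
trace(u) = 0.37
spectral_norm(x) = 0.39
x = u @ b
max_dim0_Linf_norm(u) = 0.79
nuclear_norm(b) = 0.69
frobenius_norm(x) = 0.40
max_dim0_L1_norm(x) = 0.5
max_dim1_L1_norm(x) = 0.42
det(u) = -0.27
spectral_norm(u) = 1.16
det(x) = 0.03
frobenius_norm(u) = 1.18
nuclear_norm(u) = 1.39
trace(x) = -0.20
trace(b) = 0.02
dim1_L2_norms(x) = [0.3, 0.25]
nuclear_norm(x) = 0.47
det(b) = -0.11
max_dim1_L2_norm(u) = 0.88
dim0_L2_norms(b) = [0.31, 0.41]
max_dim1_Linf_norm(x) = 0.25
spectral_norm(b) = 0.46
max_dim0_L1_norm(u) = 1.56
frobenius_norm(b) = 0.52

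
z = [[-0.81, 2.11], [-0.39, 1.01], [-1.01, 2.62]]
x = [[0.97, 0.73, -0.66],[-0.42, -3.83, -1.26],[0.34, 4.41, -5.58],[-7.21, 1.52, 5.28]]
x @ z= [[-0.40, 1.05], [3.11, -8.06], [3.64, -9.45], [-0.09, 0.16]]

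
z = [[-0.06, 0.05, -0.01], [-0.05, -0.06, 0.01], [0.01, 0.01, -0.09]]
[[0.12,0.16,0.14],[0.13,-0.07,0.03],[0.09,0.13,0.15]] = z @ [[-2.28, -0.98, -1.61], [-0.51, 1.67, 0.56], [-1.36, -1.39, -1.75]]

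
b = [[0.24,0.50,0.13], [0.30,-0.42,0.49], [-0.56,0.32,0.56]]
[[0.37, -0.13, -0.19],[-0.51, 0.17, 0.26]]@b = [[0.16, 0.18, -0.12], [-0.22, -0.24, 0.16]]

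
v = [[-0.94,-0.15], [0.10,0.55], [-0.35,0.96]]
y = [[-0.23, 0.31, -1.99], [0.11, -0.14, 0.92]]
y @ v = [[0.94, -1.71], [-0.44, 0.79]]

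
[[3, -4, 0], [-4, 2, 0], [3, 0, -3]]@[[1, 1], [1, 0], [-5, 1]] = [[-1, 3], [-2, -4], [18, 0]]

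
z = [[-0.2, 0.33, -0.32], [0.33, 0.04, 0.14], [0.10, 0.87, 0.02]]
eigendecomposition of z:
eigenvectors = [[(-0.31+0.26j), (-0.31-0.26j), (0.73+0j)], [(0.26+0.17j), 0.26-0.17j, (-0.46+0j)], [0.86+0.00j, 0.86-0.00j, 0.51+0.00j]]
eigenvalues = [(0.25+0.2j), (0.25-0.2j), (-0.63+0j)]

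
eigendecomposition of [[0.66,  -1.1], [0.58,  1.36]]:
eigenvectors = [[0.81+0.00j,0.81-0.00j], [-0.26-0.53j,(-0.26+0.53j)]]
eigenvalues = [(1.01+0.72j), (1.01-0.72j)]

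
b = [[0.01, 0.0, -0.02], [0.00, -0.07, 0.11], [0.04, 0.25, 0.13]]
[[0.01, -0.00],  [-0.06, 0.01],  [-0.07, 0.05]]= b @[[0.21, 0.14], [-0.04, 0.09], [-0.56, 0.14]]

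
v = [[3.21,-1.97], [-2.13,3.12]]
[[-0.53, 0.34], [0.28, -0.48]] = v@[[-0.19, 0.02], [-0.04, -0.14]]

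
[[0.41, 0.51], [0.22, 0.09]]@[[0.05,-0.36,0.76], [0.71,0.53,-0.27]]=[[0.38,0.12,0.17], [0.07,-0.03,0.14]]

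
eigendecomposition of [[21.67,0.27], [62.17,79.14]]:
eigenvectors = [[-0.68, -0.00], [0.73, -1.0]]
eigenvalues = [21.38, 79.43]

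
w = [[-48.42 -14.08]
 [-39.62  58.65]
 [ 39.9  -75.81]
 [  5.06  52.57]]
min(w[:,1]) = -75.81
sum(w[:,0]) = -43.07999999999999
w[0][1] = -14.08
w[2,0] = 39.9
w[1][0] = -39.62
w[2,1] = -75.81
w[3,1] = 52.57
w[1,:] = [-39.62, 58.65]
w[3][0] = 5.06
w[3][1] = 52.57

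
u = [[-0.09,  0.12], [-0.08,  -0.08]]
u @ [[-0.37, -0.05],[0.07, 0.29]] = [[0.04, 0.04], [0.02, -0.02]]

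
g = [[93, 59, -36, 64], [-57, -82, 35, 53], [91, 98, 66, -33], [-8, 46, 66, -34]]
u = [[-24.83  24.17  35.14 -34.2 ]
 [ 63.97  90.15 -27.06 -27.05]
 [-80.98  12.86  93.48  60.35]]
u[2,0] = -80.98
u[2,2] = 93.48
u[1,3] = -27.05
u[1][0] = 63.97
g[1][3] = 53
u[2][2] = 93.48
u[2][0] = -80.98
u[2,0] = -80.98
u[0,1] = 24.17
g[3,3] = -34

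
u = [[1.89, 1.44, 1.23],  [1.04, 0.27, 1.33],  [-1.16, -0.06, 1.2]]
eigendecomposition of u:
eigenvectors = [[(-0.4+0j),  (-0.72+0j),  -0.72-0.00j], [0.88+0.00j,  (-0.31-0.17j),  -0.31+0.17j], [(-0.24+0j),  0.32-0.50j,  0.32+0.50j]]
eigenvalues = [(-0.56+0j), (1.96+1.21j), (1.96-1.21j)]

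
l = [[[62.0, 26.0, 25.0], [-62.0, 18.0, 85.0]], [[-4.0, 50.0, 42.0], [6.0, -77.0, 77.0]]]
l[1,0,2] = 42.0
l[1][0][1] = 50.0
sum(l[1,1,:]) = 6.0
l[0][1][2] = 85.0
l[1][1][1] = -77.0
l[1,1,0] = 6.0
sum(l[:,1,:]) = 47.0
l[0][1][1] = 18.0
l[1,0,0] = -4.0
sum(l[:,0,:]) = 201.0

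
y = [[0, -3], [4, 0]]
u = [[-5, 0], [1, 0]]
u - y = [[-5, 3], [-3, 0]]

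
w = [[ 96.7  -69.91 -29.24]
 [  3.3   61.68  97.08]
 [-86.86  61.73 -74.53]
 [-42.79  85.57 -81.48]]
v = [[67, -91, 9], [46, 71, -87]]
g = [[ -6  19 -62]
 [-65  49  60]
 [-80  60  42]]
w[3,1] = 85.57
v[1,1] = 71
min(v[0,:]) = -91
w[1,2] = 97.08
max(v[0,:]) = 67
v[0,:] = [67, -91, 9]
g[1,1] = 49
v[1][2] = -87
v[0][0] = 67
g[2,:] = [-80, 60, 42]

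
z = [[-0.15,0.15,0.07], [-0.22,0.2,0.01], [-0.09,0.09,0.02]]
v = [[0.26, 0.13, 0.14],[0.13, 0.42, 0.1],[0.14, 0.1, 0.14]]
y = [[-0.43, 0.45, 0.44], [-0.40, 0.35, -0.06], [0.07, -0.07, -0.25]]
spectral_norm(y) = 0.90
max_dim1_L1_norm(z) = 0.43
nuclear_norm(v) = 0.82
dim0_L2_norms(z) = [0.28, 0.27, 0.07]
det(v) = 0.01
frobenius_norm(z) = 0.39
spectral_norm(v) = 0.55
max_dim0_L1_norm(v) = 0.65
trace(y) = -0.33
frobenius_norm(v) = 0.60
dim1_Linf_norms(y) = [0.45, 0.4, 0.25]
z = v @ y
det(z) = -0.00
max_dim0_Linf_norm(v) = 0.42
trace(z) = 0.07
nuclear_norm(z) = 0.45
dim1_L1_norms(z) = [0.37, 0.43, 0.2]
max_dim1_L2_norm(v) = 0.45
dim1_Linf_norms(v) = [0.26, 0.42, 0.14]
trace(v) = 0.82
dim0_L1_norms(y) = [0.9, 0.87, 0.75]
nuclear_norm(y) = 1.28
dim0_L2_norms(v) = [0.32, 0.45, 0.22]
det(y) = -0.01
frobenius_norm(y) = 0.97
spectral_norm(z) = 0.39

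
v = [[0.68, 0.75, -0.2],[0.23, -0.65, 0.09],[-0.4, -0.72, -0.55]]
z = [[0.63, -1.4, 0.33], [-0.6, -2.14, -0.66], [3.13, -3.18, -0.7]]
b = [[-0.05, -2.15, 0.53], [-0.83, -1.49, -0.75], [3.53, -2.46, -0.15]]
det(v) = 0.44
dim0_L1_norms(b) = [4.41, 6.1, 1.43]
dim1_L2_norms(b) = [2.21, 1.86, 4.31]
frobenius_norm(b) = 5.19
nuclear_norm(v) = 2.51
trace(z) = -2.21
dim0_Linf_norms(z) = [3.13, 3.18, 0.7]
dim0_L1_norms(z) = [4.36, 6.72, 1.69]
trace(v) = -0.52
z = v + b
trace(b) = -1.69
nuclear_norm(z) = 7.46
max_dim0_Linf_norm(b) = 3.53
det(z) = 5.94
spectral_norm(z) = 4.92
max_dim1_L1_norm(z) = 7.01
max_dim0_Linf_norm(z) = 3.18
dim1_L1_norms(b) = [2.73, 3.07, 6.14]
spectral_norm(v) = 1.37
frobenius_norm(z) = 5.31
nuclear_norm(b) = 7.82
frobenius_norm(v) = 1.59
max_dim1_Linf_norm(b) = 3.53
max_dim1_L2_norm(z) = 4.52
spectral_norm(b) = 4.51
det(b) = 9.91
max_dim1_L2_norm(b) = 4.31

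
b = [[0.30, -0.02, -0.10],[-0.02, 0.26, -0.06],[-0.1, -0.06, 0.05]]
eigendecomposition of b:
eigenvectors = [[-0.32, -0.94, 0.09], [-0.24, -0.02, -0.97], [-0.92, 0.33, 0.22]]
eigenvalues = [-0.0, 0.34, 0.28]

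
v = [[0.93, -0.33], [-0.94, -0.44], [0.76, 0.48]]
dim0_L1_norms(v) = [2.63, 1.25]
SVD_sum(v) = [[0.80, 0.20], [-0.99, -0.24], [0.83, 0.20]] + [[0.13, -0.53],[0.05, -0.2],[-0.07, 0.28]]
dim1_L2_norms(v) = [0.99, 1.04, 0.9]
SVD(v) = [[-0.53,-0.84], [0.65,-0.31], [-0.55,0.44]] @ diag([1.5628554576457125, 0.6453548004834322]) @ [[-0.97, -0.24], [-0.24, 0.97]]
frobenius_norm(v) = 1.69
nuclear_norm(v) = 2.21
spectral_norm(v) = 1.56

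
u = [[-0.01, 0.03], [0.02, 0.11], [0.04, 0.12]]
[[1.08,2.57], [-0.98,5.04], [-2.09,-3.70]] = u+[[1.09, 2.54], [-1.0, 4.93], [-2.13, -3.82]]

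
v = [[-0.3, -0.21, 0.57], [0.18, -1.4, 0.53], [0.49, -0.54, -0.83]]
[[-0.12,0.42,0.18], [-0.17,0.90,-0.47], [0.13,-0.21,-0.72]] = v @ [[0.04, -0.18, 0.05],  [0.06, -0.49, 0.55],  [-0.17, 0.47, 0.54]]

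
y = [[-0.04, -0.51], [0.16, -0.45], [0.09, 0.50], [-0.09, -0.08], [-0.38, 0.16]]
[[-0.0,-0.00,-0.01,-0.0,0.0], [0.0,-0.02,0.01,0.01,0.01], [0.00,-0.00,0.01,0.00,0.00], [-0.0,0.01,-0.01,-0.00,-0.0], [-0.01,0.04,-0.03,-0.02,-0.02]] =y @[[0.03, -0.11, 0.09, 0.04, 0.06], [-0.00, 0.01, 0.01, -0.00, -0.01]]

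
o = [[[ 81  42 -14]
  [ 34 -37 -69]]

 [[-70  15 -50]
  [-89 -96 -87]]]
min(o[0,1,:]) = -69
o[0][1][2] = -69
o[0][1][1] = -37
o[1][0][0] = -70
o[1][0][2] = -50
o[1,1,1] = -96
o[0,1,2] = -69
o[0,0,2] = -14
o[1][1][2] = -87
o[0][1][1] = -37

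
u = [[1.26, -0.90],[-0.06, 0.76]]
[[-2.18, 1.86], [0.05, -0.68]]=u@ [[-1.79,  0.88], [-0.08,  -0.83]]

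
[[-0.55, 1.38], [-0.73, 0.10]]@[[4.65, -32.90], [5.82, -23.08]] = [[5.47, -13.76], [-2.81, 21.71]]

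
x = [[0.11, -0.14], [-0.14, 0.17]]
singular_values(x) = [0.28, 0.0]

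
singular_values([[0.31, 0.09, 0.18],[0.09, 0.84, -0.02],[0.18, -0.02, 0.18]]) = [0.86, 0.43, 0.05]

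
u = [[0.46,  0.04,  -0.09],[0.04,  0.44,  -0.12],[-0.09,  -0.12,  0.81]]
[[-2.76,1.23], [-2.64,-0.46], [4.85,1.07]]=u@[[-4.68, 3.06], [-4.25, -0.92], [4.84, 1.52]]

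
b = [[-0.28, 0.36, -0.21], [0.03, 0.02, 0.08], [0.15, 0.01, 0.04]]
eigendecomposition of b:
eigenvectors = [[(-0.84+0j), (-0.84-0j), -0.27+0.00j], [-0.11j, 0.00+0.11j, (-0.69+0j)], [0.46+0.26j, 0.46-0.26j, -0.67+0.00j]]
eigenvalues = [(-0.17+0.11j), (-0.17-0.11j), (0.11+0j)]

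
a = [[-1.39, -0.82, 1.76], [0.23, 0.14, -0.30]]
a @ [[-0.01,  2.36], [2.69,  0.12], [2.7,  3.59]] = [[2.56, 2.94], [-0.44, -0.52]]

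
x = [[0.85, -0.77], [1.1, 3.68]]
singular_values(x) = [3.87, 1.03]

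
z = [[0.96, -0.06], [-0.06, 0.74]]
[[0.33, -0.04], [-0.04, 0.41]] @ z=[[0.32, -0.05],  [-0.06, 0.31]]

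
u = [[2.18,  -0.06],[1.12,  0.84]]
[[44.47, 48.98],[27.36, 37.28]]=u@[[20.54, 22.85], [5.18, 13.92]]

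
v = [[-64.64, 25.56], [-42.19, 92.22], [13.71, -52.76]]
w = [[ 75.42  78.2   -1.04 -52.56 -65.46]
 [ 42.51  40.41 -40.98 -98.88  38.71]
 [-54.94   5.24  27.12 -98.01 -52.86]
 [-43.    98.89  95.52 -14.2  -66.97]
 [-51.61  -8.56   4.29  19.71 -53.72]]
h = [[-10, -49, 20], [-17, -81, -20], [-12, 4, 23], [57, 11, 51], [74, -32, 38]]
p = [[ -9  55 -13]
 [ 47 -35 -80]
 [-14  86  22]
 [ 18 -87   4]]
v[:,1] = [25.56, 92.22, -52.76]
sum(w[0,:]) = 34.56000000000002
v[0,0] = -64.64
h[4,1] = -32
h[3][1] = 11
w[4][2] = 4.29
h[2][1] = 4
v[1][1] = 92.22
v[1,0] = -42.19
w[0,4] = -65.46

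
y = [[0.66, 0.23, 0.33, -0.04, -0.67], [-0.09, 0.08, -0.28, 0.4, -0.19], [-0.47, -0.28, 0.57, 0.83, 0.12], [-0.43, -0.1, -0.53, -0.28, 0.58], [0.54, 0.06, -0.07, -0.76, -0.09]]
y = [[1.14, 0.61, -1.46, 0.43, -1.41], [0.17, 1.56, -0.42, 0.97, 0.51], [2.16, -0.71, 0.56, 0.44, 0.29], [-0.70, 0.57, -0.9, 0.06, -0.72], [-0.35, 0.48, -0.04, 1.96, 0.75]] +[[-0.48, -0.38, 1.79, -0.47, 0.74], [-0.26, -1.48, 0.14, -0.57, -0.7], [-2.63, 0.43, 0.01, 0.39, -0.17], [0.27, -0.67, 0.37, -0.34, 1.3], [0.89, -0.42, -0.03, -2.72, -0.84]]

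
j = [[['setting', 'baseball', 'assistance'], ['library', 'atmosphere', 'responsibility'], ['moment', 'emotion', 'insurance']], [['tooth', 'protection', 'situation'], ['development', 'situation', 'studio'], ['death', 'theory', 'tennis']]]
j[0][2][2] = 'insurance'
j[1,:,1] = ['protection', 'situation', 'theory']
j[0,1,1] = 'atmosphere'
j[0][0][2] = 'assistance'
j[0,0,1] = 'baseball'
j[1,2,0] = 'death'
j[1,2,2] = 'tennis'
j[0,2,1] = 'emotion'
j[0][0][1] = 'baseball'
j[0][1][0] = 'library'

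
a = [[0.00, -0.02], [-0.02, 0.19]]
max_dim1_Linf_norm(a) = 0.19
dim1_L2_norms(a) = [0.02, 0.19]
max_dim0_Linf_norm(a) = 0.19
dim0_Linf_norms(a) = [0.02, 0.19]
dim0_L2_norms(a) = [0.02, 0.19]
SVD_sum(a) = [[0.0, -0.02],[-0.02, 0.19]] + [[-0.00, -0.0], [-0.00, -0.00]]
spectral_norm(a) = 0.19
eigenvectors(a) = [[-0.99, 0.1], [-0.1, -0.99]]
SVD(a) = [[-0.10, 0.99], [0.99, 0.1]] @ diag([0.19208243919473802, 0.0020824391947379933]) @ [[-0.10,0.99], [-0.99,-0.10]]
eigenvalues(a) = [-0.0, 0.19]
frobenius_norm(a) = 0.19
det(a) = -0.00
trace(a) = 0.19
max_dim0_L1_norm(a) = 0.21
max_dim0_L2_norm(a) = 0.19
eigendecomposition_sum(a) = [[-0.00, -0.0],[-0.00, -0.00]] + [[0.00, -0.02],[-0.02, 0.19]]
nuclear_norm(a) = 0.19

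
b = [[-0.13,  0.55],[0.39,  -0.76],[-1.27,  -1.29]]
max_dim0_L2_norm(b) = 1.6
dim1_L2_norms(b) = [0.57, 0.85, 1.81]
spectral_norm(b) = 1.87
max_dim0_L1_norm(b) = 2.6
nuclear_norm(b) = 2.78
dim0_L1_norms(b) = [1.79, 2.6]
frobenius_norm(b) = 2.08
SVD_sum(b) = [[0.22, 0.29], [-0.23, -0.3], [-1.07, -1.44]] + [[-0.35, 0.26], [0.62, -0.46], [-0.2, 0.15]]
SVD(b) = [[0.19, 0.47], [-0.2, -0.84], [-0.96, 0.27]] @ diag([1.867992280401562, 0.9147157155970222]) @ [[0.60, 0.80], [-0.80, 0.6]]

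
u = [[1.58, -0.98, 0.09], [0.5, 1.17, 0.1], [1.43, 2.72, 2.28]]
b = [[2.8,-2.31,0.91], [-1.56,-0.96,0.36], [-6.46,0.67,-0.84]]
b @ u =[[4.57, -2.97, 2.10], [-2.43, 1.38, 0.58], [-11.07, 4.83, -2.43]]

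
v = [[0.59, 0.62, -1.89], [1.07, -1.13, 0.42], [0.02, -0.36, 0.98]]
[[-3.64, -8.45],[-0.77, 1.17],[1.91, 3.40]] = v @[[0.30, -3.41], [1.95, -3.41], [2.66, 2.29]]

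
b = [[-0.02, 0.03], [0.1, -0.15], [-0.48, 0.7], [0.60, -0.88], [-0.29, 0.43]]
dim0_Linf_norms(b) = [0.6, 0.88]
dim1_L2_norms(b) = [0.04, 0.18, 0.85, 1.07, 0.52]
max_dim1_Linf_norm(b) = 0.88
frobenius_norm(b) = 1.47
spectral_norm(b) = 1.47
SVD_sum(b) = [[-0.02, 0.03], [0.1, -0.15], [-0.48, 0.70], [0.6, -0.88], [-0.29, 0.43]] + [[0.0, 0.0], [-0.0, -0.00], [-0.0, -0.0], [-0.00, -0.00], [0.00, 0.00]]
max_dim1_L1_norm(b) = 1.48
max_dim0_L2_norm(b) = 1.21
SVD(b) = [[-0.02, 0.10], [0.12, -0.48], [-0.58, -0.55], [0.73, -0.02], [-0.35, 0.68]] @ diag([1.4688717990828934, 0.0039544732877366765]) @ [[0.56, -0.83], [0.83, 0.56]]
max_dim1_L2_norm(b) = 1.07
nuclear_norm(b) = 1.47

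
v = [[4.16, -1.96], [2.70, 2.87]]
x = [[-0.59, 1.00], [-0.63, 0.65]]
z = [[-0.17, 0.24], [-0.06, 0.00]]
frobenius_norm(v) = 6.06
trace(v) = 7.03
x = v @ z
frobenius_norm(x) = 1.47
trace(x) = 0.06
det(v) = 17.23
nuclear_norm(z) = 0.34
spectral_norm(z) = 0.30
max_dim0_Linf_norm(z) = 0.24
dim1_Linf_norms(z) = [0.24, 0.06]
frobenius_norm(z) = 0.30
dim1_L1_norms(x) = [1.59, 1.28]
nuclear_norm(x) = 1.63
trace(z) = -0.17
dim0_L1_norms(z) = [0.23, 0.24]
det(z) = 0.01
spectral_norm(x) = 1.46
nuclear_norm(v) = 8.43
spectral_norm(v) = 4.96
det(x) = 0.25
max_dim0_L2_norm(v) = 4.96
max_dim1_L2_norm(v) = 4.6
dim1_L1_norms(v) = [6.12, 5.57]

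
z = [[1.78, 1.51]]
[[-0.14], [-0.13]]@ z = [[-0.25, -0.21],[-0.23, -0.20]]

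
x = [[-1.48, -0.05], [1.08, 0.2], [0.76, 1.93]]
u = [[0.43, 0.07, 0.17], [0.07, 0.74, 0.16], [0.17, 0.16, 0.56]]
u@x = [[-0.43,0.32], [0.82,0.45], [0.35,1.1]]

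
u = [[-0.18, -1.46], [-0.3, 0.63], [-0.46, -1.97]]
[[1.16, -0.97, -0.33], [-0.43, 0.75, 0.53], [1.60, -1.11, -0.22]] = u @ [[-0.19, -0.88, -1.02], [-0.77, 0.77, 0.35]]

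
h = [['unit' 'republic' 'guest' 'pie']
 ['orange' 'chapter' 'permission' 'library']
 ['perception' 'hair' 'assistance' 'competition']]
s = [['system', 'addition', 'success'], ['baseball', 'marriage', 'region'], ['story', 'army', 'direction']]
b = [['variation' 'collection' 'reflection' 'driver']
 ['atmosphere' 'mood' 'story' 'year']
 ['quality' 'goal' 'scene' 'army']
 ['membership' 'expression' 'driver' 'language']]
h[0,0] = 'unit'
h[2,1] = 'hair'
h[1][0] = 'orange'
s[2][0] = 'story'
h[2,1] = 'hair'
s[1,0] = 'baseball'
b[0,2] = 'reflection'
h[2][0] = 'perception'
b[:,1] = ['collection', 'mood', 'goal', 'expression']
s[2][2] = 'direction'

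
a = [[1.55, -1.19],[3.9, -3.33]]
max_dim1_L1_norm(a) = 7.23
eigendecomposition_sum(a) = [[0.40, -0.13], [0.44, -0.14]] + [[1.15, -1.06], [3.46, -3.19]]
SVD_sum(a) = [[1.49,  -1.26], [3.92,  -3.30]] + [[0.06,0.07], [-0.02,-0.03]]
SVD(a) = [[-0.36, -0.93], [-0.93, 0.36]] @ diag([5.487121455626956, 0.09485847984396904]) @ [[-0.76, 0.64], [-0.64, -0.76]]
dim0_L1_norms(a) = [5.45, 4.52]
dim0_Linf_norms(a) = [3.9, 3.33]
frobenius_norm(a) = 5.49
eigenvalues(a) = [0.26, -2.04]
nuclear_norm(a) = 5.58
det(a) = -0.52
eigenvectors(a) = [[0.68, 0.31], [0.74, 0.95]]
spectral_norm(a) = 5.49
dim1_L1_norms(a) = [2.74, 7.23]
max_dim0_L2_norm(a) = 4.2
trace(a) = -1.78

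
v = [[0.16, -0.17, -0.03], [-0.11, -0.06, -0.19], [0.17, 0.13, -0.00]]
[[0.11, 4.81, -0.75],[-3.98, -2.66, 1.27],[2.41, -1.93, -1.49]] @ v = [[-0.64, -0.40, -0.92], [-0.13, 1.00, 0.62], [0.34, -0.49, 0.29]]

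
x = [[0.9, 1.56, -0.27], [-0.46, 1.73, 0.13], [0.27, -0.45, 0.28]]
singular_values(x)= [2.39, 1.04, 0.33]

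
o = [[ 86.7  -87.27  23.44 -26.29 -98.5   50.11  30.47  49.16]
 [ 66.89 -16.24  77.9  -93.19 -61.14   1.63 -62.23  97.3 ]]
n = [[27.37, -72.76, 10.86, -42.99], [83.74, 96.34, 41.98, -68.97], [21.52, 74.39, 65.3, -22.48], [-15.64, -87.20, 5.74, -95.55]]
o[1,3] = -93.19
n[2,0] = 21.52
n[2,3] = -22.48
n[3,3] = -95.55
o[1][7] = 97.3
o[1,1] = -16.24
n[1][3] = -68.97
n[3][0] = -15.64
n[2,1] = 74.39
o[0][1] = -87.27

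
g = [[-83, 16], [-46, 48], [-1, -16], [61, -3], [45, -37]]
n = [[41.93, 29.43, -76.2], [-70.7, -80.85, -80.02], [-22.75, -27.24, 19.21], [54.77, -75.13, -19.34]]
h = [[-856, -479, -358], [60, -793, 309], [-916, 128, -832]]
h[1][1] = -793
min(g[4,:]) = -37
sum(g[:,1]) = 8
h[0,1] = -479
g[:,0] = [-83, -46, -1, 61, 45]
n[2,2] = 19.21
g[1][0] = -46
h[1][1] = -793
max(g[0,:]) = 16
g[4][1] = -37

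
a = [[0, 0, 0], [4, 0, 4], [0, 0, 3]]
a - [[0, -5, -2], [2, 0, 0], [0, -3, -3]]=[[0, 5, 2], [2, 0, 4], [0, 3, 6]]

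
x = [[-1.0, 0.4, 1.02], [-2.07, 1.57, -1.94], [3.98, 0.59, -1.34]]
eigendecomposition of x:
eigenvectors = [[(0.44+0j), -0.06+0.22j, -0.06-0.22j], [-0.17+0.00j, -0.89+0.00j, (-0.89-0j)], [-0.88+0.00j, (-0.09+0.39j), (-0.09-0.39j)]]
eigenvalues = [(-3.21+0j), (1.22+1.38j), (1.22-1.38j)]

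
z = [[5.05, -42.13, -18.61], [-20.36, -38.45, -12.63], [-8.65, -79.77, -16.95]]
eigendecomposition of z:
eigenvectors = [[0.44+0.00j, -0.26-0.42j, -0.26+0.42j],  [(0.5+0j), (0.32+0.12j), 0.32-0.12j],  [(0.75+0j), (-0.8+0j), (-0.8-0j)]]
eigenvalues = [(-75.17+0j), (12.41+7.58j), (12.41-7.58j)]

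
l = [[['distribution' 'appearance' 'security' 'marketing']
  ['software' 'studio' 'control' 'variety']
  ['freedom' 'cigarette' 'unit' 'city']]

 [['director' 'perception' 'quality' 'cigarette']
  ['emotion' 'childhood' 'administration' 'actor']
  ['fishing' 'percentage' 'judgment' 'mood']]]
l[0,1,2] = 'control'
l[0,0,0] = 'distribution'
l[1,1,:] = ['emotion', 'childhood', 'administration', 'actor']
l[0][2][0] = 'freedom'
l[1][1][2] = 'administration'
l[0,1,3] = 'variety'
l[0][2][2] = 'unit'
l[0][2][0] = 'freedom'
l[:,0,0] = ['distribution', 'director']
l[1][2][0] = 'fishing'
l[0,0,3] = 'marketing'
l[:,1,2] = ['control', 'administration']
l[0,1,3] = 'variety'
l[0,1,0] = 'software'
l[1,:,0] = ['director', 'emotion', 'fishing']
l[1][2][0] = 'fishing'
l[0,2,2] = 'unit'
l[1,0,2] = 'quality'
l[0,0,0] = 'distribution'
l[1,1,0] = 'emotion'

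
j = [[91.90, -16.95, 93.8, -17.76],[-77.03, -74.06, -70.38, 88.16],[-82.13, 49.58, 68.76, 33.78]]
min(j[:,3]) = -17.76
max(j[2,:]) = 68.76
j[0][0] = 91.9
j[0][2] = 93.8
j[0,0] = 91.9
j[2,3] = 33.78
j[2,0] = -82.13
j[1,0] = -77.03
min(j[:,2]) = -70.38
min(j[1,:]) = -77.03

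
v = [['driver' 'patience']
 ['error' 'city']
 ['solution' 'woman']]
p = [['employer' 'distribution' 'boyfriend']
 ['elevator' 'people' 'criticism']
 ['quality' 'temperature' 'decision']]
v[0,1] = 'patience'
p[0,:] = ['employer', 'distribution', 'boyfriend']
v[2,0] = 'solution'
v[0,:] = ['driver', 'patience']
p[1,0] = 'elevator'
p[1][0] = 'elevator'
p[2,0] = 'quality'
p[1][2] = 'criticism'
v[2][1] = 'woman'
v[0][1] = 'patience'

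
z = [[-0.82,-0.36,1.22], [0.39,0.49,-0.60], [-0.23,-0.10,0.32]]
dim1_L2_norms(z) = [1.51, 0.87, 0.41]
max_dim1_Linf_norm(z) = 1.22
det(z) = 0.01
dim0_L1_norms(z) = [1.44, 0.95, 2.14]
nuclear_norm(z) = 2.05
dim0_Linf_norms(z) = [0.82, 0.49, 1.22]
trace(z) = -0.01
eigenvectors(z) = [[-0.93, -0.37, 0.84],[0.23, 0.92, -0.02],[-0.28, -0.1, 0.54]]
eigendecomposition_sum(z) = [[-0.78, -0.18, 1.22], [0.19, 0.05, -0.30], [-0.23, -0.06, 0.36]] + [[-0.08, -0.18, 0.12], [0.2, 0.44, -0.3], [-0.02, -0.05, 0.03]] + [[0.04, 0.00, -0.12], [-0.0, -0.0, 0.00], [0.02, 0.00, -0.08]]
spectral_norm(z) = 1.77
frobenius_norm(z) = 1.79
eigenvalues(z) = [-0.37, 0.4, -0.04]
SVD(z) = [[-0.85, -0.46, -0.25], [0.47, -0.88, 0.01], [-0.23, -0.11, 0.97]] @ diag([1.7704855971956648, 0.27043431360568576, 0.012084376166364028]) @ [[0.53, 0.32, -0.79], [0.21, -0.95, -0.24], [-0.82, -0.04, -0.57]]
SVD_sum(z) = [[-0.80,-0.48,1.19], [0.44,0.26,-0.66], [-0.21,-0.13,0.32]] + [[-0.03, 0.12, 0.03], [-0.05, 0.23, 0.06], [-0.01, 0.03, 0.01]] + [[0.0,0.00,0.00], [-0.00,-0.0,-0.00], [-0.01,-0.00,-0.01]]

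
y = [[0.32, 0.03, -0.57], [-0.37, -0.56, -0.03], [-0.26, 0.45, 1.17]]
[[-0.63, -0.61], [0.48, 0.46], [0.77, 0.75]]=y@[[-1.26, -1.21], [-0.05, -0.04], [0.4, 0.39]]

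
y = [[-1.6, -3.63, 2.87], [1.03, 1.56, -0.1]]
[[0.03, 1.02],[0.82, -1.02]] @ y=[[1.00, 1.48, -0.02], [-2.36, -4.57, 2.46]]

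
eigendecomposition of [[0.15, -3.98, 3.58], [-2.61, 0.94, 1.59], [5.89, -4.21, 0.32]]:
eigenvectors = [[-0.74, -0.61, 0.45], [-0.48, 0.08, 0.55], [0.47, -0.79, 0.7]]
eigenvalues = [-4.69, 5.29, 0.81]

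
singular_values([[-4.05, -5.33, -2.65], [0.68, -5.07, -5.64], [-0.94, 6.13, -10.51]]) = [12.55, 9.4, 3.56]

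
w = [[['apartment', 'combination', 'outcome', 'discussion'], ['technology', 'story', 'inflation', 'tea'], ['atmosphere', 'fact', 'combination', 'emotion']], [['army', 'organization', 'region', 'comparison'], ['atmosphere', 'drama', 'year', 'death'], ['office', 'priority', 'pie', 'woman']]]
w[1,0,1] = 'organization'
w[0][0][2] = 'outcome'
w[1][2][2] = 'pie'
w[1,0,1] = 'organization'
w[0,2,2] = 'combination'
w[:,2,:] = [['atmosphere', 'fact', 'combination', 'emotion'], ['office', 'priority', 'pie', 'woman']]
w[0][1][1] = 'story'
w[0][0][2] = 'outcome'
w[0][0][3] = 'discussion'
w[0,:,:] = [['apartment', 'combination', 'outcome', 'discussion'], ['technology', 'story', 'inflation', 'tea'], ['atmosphere', 'fact', 'combination', 'emotion']]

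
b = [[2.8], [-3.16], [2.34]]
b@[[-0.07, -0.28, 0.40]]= [[-0.20, -0.78, 1.12], [0.22, 0.88, -1.26], [-0.16, -0.66, 0.94]]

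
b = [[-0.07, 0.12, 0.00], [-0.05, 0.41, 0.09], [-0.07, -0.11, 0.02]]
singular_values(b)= [0.45, 0.1, 0.04]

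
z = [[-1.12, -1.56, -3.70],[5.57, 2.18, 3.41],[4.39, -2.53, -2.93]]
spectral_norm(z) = 7.73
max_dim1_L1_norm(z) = 11.16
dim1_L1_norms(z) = [6.38, 11.16, 9.85]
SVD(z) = [[-0.43, 0.39, 0.81],[0.89, 0.04, 0.46],[0.14, 0.92, -0.36]] @ diag([7.727533019333753, 6.225707038434296, 0.7530639459543044]) @ [[0.79, 0.29, 0.55], [0.62, -0.46, -0.64], [0.06, 0.84, -0.54]]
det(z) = 36.23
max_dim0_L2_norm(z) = 7.18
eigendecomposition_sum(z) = [[-0.63+2.38j, -0.83-0.47j, -1.83-0.39j], [(2.19-2.42j), (0.69+1.06j), 1.91+1.57j], [(2.49+2.19j), (-1.07+0.71j), (-1.57+1.97j)]] + [[-0.63-2.38j, -0.83+0.47j, (-1.83+0.39j)], [(2.19+2.42j), 0.69-1.06j, (1.91-1.57j)], [2.49-2.19j, (-1.07-0.71j), (-1.57-1.97j)]] + [[(0.14-0j), (0.09+0j), (-0.05+0j)], [1.20-0.00j, (0.81+0j), (-0.41+0j)], [-0.59+0.00j, (-0.4-0j), (0.2-0j)]]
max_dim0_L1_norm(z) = 11.08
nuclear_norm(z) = 14.71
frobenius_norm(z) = 9.95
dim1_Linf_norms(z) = [3.7, 5.57, 4.39]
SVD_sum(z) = [[-2.63, -0.98, -1.83], [5.4, 2.0, 3.75], [0.88, 0.32, 0.61]] + [[1.48,-1.1,-1.54], [0.15,-0.11,-0.15], [3.53,-2.63,-3.68]] + [[0.04, 0.52, -0.33], [0.02, 0.29, -0.18], [-0.02, -0.23, 0.15]]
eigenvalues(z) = [(-1.51+5.4j), (-1.51-5.4j), (1.15+0j)]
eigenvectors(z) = [[(0.21+0.42j), 0.21-0.42j, (-0.1+0j)], [0.01-0.62j, (0.01+0.62j), (-0.89+0j)], [(0.63+0j), 0.63-0.00j, (0.44+0j)]]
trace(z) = -1.87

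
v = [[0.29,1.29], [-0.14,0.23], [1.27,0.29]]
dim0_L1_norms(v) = [1.7, 1.81]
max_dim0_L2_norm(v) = 1.34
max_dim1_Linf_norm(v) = 1.29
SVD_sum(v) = [[0.78, 0.83], [0.05, 0.05], [0.74, 0.79]] + [[-0.49, 0.46], [-0.19, 0.18], [0.53, -0.5]]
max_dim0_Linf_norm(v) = 1.29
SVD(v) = [[-0.72, -0.66],[-0.05, -0.25],[-0.69, 0.71]] @ diag([1.5717205929485043, 1.0234228733527517]) @ [[-0.69,-0.73],[0.73,-0.69]]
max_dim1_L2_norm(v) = 1.32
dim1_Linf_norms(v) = [1.29, 0.23, 1.27]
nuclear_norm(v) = 2.60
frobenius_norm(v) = 1.88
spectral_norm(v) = 1.57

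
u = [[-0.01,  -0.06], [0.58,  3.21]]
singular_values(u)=[3.26, 0.0]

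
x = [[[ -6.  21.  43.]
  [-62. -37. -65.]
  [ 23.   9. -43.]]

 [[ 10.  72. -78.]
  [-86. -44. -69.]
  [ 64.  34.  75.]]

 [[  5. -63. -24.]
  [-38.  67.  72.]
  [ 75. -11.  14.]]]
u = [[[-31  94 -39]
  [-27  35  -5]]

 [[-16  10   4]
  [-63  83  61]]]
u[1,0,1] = 10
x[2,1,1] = 67.0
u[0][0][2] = -39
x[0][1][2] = -65.0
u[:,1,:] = [[-27, 35, -5], [-63, 83, 61]]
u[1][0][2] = 4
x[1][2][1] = 34.0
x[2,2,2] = 14.0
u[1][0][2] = 4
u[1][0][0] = -16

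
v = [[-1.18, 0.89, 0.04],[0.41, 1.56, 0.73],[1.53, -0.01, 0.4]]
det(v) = 0.01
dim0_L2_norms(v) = [1.98, 1.8, 0.83]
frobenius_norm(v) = 2.80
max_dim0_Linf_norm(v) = 1.56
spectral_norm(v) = 2.04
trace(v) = 0.78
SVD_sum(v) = [[-1.28, 0.32, -0.21], [0.13, -0.03, 0.02], [1.47, -0.37, 0.24]] + [[0.1,  0.57,  0.25], [0.28,  1.59,  0.71], [0.06,  0.36,  0.16]] + [[0.00, 0.0, -0.00], [-0.00, -0.0, 0.00], [0.00, 0.00, -0.0]]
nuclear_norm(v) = 3.96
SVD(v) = [[-0.66, -0.33, 0.68], [0.06, -0.92, -0.38], [0.75, -0.21, 0.63]] @ diag([2.03740467313522, 1.915901483738377, 0.0019241870624117634]) @ [[0.96, -0.24, 0.16],[-0.16, -0.9, -0.4],[0.24, 0.36, -0.9]]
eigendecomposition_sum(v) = [[-1.35, 0.45, -0.18], [-0.17, 0.06, -0.02], [1.37, -0.45, 0.18]] + [[0.0, -0.0, 0.0], [0.00, -0.00, 0.00], [-0.00, 0.00, -0.00]] + [[0.17, 0.44, 0.22], [0.57, 1.51, 0.75], [0.17, 0.44, 0.22]]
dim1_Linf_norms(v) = [1.18, 1.56, 1.53]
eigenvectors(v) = [[0.7,0.24,-0.27],[0.09,0.36,-0.92],[-0.71,-0.90,-0.27]]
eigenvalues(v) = [-1.11, -0.0, 1.89]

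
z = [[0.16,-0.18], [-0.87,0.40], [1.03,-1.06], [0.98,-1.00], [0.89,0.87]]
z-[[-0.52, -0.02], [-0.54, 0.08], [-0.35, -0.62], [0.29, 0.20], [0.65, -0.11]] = [[0.68, -0.16], [-0.33, 0.32], [1.38, -0.44], [0.69, -1.20], [0.24, 0.98]]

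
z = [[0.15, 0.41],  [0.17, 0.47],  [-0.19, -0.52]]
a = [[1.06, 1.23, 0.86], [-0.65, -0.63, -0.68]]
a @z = [[0.2, 0.57], [-0.08, -0.21]]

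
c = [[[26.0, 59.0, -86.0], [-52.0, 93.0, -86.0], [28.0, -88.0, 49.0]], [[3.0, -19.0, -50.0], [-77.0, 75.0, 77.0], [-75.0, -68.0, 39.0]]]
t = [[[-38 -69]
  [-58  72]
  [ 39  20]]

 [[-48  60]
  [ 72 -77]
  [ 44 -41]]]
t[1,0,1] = 60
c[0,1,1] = 93.0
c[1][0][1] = -19.0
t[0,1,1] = 72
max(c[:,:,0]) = 28.0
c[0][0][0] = 26.0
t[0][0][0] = -38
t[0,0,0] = -38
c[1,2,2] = 39.0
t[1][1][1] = -77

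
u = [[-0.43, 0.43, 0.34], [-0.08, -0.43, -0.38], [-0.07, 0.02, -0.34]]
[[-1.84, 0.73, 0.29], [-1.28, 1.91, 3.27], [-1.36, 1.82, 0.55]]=u @ [[5.9, -4.83, -6.95], [-0.56, 0.31, -5.84], [2.76, -4.35, -0.54]]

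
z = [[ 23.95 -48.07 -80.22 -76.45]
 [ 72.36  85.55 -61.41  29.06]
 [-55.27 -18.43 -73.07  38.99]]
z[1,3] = 29.06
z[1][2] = -61.41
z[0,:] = [23.95, -48.07, -80.22, -76.45]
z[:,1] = [-48.07, 85.55, -18.43]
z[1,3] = 29.06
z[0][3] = -76.45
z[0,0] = 23.95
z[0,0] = 23.95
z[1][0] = 72.36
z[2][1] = -18.43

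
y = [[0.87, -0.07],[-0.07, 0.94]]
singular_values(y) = [0.98, 0.83]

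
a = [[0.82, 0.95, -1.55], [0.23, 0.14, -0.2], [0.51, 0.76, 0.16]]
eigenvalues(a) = [(0.62+0.87j), (0.62-0.87j), (-0.13+0j)]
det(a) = -0.15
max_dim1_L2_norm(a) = 1.99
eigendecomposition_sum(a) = [[(0.42+0.25j), (0.4+0.43j), -0.76+0.43j], [(0.11+0.01j), 0.12+0.05j, (-0.11+0.16j)], [(0.26-0.2j), 0.37-0.15j, 0.08+0.58j]] + [[0.42-0.25j, 0.40-0.43j, (-0.76-0.43j)], [0.11-0.01j, 0.12-0.05j, -0.11-0.16j], [0.26+0.20j, (0.37+0.15j), 0.08-0.58j]] + [[-0.02-0.00j, 0.14+0.00j, (-0.02+0j)], [(0.02+0j), (-0.1-0j), 0.02-0.00j], [-0.00-0.00j, (0.02+0j), (-0+0j)]]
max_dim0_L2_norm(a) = 1.57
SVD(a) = [[-0.95, 0.26, 0.14],[-0.15, -0.04, -0.99],[-0.26, -0.96, 0.08]] @ diag([2.0780688430843726, 0.7915882175381709, 0.09065305983097958]) @ [[-0.46,  -0.54,  0.71], [-0.36,  -0.62,  -0.7], [-0.81,  0.57,  -0.09]]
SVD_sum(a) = [[0.91, 1.07, -1.4], [0.15, 0.17, -0.23], [0.24, 0.29, -0.37]] + [[-0.07, -0.13, -0.15], [0.01, 0.02, 0.02], [0.27, 0.47, 0.54]] + [[-0.01, 0.01, -0.0], [0.07, -0.05, 0.01], [-0.01, 0.0, -0.00]]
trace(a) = 1.12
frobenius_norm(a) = 2.23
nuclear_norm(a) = 2.96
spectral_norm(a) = 2.08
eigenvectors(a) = [[(0.82+0j), 0.82-0.00j, 0.80+0.00j], [0.16-0.08j, (0.16+0.08j), -0.59+0.00j], [(0.2-0.51j), (0.2+0.51j), (0.13+0j)]]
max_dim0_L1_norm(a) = 1.91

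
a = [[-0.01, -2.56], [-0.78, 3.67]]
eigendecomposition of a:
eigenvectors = [[-0.98,0.52], [-0.18,-0.85]]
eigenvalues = [-0.49, 4.15]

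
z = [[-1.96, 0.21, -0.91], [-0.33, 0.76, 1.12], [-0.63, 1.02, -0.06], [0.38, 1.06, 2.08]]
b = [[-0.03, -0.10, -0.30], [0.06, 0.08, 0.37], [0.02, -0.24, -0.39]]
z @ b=[[0.05, 0.43, 1.02], [0.08, -0.18, -0.06], [0.08, 0.16, 0.59], [0.09, -0.45, -0.53]]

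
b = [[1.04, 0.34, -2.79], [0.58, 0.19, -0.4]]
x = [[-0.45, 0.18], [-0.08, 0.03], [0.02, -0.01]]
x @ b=[[-0.36,-0.12,1.18],[-0.07,-0.02,0.21],[0.02,0.00,-0.05]]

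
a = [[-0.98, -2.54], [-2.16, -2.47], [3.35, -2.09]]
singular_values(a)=[4.21, 4.01]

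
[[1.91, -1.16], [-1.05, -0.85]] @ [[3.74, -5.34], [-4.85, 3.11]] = [[12.77, -13.81], [0.2, 2.96]]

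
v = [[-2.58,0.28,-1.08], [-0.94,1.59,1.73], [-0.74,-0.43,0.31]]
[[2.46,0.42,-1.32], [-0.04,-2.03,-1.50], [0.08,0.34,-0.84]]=v @ [[-0.62, -0.1, 0.78], [0.37, -0.91, 0.17], [-0.7, -0.39, -0.60]]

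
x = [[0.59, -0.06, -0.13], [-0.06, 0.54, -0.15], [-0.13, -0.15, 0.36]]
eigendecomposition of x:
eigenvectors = [[-0.36, -0.85, 0.37], [-0.45, -0.19, -0.87], [-0.82, 0.48, 0.32]]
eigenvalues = [0.22, 0.65, 0.62]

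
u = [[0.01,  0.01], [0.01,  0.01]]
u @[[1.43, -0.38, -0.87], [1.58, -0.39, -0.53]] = [[0.03, -0.01, -0.01], [0.03, -0.01, -0.01]]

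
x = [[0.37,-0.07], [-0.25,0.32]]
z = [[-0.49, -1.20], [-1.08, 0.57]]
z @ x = [[0.12, -0.35], [-0.54, 0.26]]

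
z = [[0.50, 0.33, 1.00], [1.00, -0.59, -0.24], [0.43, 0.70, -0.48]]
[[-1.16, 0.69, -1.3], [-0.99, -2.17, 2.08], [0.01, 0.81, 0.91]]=z @ [[-1.05,-0.87,1.28], [0.18,2.01,-0.66], [-0.69,0.46,-1.72]]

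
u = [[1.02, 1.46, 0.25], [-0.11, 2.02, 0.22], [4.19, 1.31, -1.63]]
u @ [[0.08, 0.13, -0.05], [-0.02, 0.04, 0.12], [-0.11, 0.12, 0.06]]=[[0.02, 0.22, 0.14], [-0.07, 0.09, 0.26], [0.49, 0.4, -0.15]]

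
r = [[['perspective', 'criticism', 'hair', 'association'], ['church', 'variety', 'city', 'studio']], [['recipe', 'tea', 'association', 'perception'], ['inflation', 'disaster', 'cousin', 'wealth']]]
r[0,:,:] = [['perspective', 'criticism', 'hair', 'association'], ['church', 'variety', 'city', 'studio']]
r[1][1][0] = 'inflation'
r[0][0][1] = 'criticism'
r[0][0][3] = 'association'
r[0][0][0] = 'perspective'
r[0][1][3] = 'studio'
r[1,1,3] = 'wealth'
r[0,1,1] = 'variety'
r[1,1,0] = 'inflation'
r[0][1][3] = 'studio'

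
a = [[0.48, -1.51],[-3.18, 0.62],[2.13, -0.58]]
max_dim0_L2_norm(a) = 3.86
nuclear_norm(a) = 5.36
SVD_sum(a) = [[0.86,-0.26], [-3.09,0.93], [2.11,-0.64]] + [[-0.38, -1.25], [-0.09, -0.31], [0.02, 0.06]]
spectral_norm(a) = 4.01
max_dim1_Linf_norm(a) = 3.18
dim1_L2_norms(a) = [1.58, 3.24, 2.21]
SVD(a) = [[-0.22, -0.97], [0.80, -0.24], [-0.55, 0.04]] @ diag([4.0078906307217, 1.3481144952018016]) @ [[-0.96, 0.29],  [0.29, 0.96]]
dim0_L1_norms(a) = [5.79, 2.71]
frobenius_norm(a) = 4.23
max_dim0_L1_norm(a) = 5.79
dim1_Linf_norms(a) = [1.51, 3.18, 2.13]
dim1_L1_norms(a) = [1.99, 3.8, 2.71]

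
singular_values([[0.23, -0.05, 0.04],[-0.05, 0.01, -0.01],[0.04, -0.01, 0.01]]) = [0.25, 0.0, 0.0]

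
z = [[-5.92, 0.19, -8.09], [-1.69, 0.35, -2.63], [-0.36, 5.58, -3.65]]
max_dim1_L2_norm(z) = 10.03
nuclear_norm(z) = 16.72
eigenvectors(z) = [[(-0.9+0j), -0.90-0.00j, (-0.78+0j)],[(-0.25+0.03j), -0.25-0.03j, (0.3+0j)],[0.15+0.32j, 0.15-0.32j, 0.56+0.00j]]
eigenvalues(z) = [(-4.52+2.88j), (-4.52-2.88j), (-0.18+0j)]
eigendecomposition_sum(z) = [[-2.92-1.95j, (-0.05+8.08j), -4.03-7.02j], [-0.86-0.45j, (0.23+2.22j), (-1.32-1.81j)], [(-0.21+1.37j), 2.89-1.33j, -1.83+2.61j]] + [[-2.92+1.95j, -0.05-8.08j, (-4.03+7.02j)], [(-0.86+0.45j), 0.23-2.22j, -1.32+1.81j], [(-0.21-1.37j), (2.89+1.33j), -1.83-2.61j]] + [[-0.08-0.00j, (0.29+0j), (-0.02-0j)], [0.03+0.00j, (-0.11-0j), (0.01+0j)], [0.06+0.00j, (-0.21-0j), (0.02+0j)]]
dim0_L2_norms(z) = [6.17, 5.59, 9.26]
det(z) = -5.04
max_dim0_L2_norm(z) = 9.26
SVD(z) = [[-0.87, 0.4, 0.28], [-0.28, 0.06, -0.96], [-0.4, -0.92, 0.06]] @ diag([11.19658885929191, 5.444646144917942, 0.0826212600392081]) @ [[0.52, -0.22, 0.83], [-0.39, -0.92, -0.00], [-0.76, 0.32, 0.56]]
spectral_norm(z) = 11.20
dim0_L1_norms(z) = [7.97, 6.12, 14.37]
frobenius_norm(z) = 12.45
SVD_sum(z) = [[-5.07, 2.17, -8.10], [-1.62, 0.69, -2.58], [-2.3, 0.98, -3.67]] + [[-0.84, -1.98, -0.01], [-0.13, -0.32, -0.00], [1.94, 4.6, 0.02]] + [[-0.02, 0.01, 0.01], [0.06, -0.03, -0.04], [-0.00, 0.00, 0.00]]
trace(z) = -9.22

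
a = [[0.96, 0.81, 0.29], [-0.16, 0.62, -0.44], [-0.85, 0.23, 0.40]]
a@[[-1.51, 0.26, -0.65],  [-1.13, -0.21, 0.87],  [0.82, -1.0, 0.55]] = [[-2.13, -0.21, 0.24], [-0.82, 0.27, 0.40], [1.35, -0.67, 0.97]]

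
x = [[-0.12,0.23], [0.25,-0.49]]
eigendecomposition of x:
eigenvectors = [[0.89, -0.43], [0.46, 0.90]]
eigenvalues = [-0.0, -0.61]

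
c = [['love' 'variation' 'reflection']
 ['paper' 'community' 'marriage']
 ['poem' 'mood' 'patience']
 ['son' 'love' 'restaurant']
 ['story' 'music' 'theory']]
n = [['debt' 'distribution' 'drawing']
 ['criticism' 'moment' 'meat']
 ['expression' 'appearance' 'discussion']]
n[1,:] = ['criticism', 'moment', 'meat']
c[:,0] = ['love', 'paper', 'poem', 'son', 'story']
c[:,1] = ['variation', 'community', 'mood', 'love', 'music']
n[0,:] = ['debt', 'distribution', 'drawing']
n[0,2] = 'drawing'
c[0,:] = ['love', 'variation', 'reflection']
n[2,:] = ['expression', 'appearance', 'discussion']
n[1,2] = 'meat'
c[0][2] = 'reflection'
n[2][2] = 'discussion'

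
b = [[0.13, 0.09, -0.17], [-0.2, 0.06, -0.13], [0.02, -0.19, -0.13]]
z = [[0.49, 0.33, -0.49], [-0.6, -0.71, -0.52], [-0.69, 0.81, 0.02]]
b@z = [[0.13, -0.16, -0.11], [-0.04, -0.21, 0.06], [0.21, 0.04, 0.09]]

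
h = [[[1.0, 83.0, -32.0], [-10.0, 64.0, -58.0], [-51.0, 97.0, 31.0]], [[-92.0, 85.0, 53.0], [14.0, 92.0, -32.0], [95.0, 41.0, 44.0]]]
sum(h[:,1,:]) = 70.0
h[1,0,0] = -92.0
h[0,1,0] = -10.0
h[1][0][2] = 53.0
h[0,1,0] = -10.0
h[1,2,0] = 95.0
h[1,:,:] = [[-92.0, 85.0, 53.0], [14.0, 92.0, -32.0], [95.0, 41.0, 44.0]]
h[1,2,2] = 44.0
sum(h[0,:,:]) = 125.0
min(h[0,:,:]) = -58.0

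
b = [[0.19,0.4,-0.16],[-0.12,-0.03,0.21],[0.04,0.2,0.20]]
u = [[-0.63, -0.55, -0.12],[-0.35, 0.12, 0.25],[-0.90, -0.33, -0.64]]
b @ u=[[-0.12,-0.00,0.18], [-0.10,-0.01,-0.13], [-0.28,-0.06,-0.08]]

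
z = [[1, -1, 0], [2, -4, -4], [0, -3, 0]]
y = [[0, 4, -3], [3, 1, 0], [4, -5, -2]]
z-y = [[1, -5, 3], [-1, -5, -4], [-4, 2, 2]]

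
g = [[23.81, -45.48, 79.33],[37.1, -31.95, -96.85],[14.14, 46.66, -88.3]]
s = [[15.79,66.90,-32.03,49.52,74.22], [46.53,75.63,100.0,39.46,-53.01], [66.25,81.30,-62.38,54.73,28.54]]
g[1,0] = 37.1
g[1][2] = -96.85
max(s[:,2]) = 100.0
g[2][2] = -88.3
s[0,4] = 74.22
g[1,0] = 37.1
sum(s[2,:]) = 168.44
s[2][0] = 66.25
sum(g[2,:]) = -27.5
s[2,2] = -62.38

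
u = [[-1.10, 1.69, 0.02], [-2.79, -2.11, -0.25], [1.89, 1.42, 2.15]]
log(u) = [[1.45, 1.81, 0.1], [-2.90, 0.46, -0.07], [1.09, -0.29, 0.72]]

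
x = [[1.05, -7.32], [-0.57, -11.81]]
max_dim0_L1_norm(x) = 19.13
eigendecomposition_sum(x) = [[1.33, -0.74], [-0.06, 0.03]] + [[-0.28,-6.58], [-0.51,-11.84]]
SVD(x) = [[0.53, 0.85],[0.85, -0.53]] @ diag([13.894720298812167, 1.1927480110137074]) @ [[0.0,  -1.00], [1.0,  0.0]]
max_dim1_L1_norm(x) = 12.38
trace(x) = -10.76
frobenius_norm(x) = 13.95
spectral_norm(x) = 13.89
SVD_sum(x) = [[0.04, -7.33], [0.06, -11.81]] + [[1.01, 0.01],[-0.63, -0.0]]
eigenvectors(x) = [[1.00, 0.49], [-0.04, 0.87]]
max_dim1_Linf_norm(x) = 11.81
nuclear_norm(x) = 15.09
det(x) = -16.57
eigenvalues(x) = [1.37, -12.13]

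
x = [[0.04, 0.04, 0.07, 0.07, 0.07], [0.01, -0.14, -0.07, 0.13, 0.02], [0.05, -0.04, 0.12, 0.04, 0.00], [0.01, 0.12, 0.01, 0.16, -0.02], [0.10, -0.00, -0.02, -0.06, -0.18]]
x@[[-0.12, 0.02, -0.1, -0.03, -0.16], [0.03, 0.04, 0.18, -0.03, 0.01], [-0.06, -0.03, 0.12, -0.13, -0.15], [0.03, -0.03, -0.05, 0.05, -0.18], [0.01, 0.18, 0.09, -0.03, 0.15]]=[[-0.0, 0.01, 0.01, -0.01, -0.02], [0.0, -0.0, -0.04, 0.02, -0.01], [-0.01, -0.01, 0.0, -0.01, -0.03], [0.01, -0.00, 0.01, 0.0, -0.03], [-0.01, -0.03, -0.03, 0.00, -0.03]]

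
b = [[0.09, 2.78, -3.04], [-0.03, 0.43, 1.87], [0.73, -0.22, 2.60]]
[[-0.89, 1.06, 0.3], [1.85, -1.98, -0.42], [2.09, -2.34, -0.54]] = b @ [[0.02, -0.12, -0.06], [0.61, -0.62, -0.11], [0.85, -0.92, -0.2]]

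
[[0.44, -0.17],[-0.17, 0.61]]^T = [[0.44, -0.17],[-0.17, 0.61]]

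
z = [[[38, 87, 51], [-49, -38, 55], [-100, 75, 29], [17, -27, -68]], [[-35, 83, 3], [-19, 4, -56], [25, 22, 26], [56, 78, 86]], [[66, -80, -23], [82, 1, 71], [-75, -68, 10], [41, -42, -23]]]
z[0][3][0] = 17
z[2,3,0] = 41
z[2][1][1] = 1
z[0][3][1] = -27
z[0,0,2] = 51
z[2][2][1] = -68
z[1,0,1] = 83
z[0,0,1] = 87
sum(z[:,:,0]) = 47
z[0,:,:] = [[38, 87, 51], [-49, -38, 55], [-100, 75, 29], [17, -27, -68]]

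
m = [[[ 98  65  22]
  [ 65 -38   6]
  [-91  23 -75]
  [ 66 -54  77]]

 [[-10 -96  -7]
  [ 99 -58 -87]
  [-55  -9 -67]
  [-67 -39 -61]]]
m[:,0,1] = [65, -96]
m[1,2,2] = -67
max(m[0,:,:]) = 98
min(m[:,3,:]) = -67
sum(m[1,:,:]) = -457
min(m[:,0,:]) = -96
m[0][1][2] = 6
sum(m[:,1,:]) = -13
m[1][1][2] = -87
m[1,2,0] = -55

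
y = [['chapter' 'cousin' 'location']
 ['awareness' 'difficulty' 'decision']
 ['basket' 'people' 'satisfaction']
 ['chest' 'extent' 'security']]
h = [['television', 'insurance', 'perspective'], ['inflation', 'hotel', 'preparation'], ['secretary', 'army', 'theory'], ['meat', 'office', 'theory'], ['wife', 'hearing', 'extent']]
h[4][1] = 'hearing'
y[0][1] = 'cousin'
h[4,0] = 'wife'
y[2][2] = 'satisfaction'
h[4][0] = 'wife'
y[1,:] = ['awareness', 'difficulty', 'decision']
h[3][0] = 'meat'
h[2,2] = 'theory'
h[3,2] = 'theory'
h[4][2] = 'extent'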